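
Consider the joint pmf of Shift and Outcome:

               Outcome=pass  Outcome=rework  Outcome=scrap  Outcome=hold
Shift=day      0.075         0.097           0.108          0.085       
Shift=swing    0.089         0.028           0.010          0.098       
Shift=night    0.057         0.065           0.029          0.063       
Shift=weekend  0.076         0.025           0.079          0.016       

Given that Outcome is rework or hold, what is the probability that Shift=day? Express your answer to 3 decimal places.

P(Outcome=rework) = 0.097 + 0.028 + 0.065 + 0.025 = 0.215.
P(Outcome=hold) = 0.085 + 0.098 + 0.063 + 0.016 = 0.262.
P(Outcome ∈ {rework, hold}) = 0.215 + 0.262 = 0.477; P(Shift=day, Outcome ∈ {rework, hold}) = 0.097 + 0.085 = 0.182.
P(Shift=day | Outcome ∈ {rework, hold}) = 0.182/0.477 = 0.382.

0.382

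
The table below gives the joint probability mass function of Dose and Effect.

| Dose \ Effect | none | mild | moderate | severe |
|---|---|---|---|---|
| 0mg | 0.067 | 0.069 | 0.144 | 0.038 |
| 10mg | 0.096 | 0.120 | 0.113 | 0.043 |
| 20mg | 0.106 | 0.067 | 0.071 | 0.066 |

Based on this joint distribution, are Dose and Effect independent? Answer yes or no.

no

P(Dose=0mg) = 0.318 and P(Effect=moderate) = 0.328, so their product is 0.10430, but P(Dose=0mg, Effect=moderate) = 0.144. Since these differ, Dose and Effect are not independent.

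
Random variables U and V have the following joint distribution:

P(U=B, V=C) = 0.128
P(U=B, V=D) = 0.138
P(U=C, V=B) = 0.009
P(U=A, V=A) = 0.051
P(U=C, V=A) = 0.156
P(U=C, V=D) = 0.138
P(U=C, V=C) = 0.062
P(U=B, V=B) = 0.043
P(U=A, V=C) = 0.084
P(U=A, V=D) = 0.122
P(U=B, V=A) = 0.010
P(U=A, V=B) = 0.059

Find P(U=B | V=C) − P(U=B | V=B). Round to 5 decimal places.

P(V=C) = 0.084 + 0.128 + 0.062 = 0.274; P(U=B | V=C) = 0.128/0.274 = 0.467153.
P(V=B) = 0.059 + 0.043 + 0.009 = 0.111; P(U=B | V=B) = 0.043/0.111 = 0.387387.
Difference = 0.07977.

0.07977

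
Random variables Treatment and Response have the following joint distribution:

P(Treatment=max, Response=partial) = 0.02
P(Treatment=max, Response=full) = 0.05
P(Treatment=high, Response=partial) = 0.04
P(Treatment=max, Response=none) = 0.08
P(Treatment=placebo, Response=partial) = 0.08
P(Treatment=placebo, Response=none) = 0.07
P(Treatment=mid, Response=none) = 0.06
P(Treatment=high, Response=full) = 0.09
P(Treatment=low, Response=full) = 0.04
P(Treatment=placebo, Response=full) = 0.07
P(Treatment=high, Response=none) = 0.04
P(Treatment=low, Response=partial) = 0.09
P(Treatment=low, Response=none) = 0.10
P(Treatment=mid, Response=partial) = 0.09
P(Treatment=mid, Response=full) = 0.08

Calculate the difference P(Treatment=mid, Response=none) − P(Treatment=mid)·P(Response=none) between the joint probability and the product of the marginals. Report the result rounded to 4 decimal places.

-0.0205

P(Treatment=mid) = 0.06 + 0.09 + 0.08 = 0.23.
P(Response=none) = 0.07 + 0.10 + 0.06 + 0.04 + 0.08 = 0.35.
P(Treatment=mid, Response=none) − P(Treatment=mid)P(Response=none) = 0.06 − 0.23×0.35 = -0.0205.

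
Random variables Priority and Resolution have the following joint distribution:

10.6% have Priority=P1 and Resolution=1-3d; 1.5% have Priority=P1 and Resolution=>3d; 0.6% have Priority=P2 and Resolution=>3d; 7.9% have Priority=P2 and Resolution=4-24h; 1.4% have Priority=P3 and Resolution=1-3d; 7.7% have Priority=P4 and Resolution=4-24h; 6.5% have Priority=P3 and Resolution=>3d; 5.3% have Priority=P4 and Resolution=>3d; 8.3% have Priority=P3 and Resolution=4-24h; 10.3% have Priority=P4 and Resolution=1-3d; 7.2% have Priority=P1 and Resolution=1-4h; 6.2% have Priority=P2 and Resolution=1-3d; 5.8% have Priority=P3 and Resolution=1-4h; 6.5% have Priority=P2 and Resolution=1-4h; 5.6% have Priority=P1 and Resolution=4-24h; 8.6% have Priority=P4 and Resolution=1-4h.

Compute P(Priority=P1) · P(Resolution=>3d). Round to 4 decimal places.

P(Priority=P1) = 0.072 + 0.056 + 0.106 + 0.015 = 0.249.
P(Resolution=>3d) = 0.015 + 0.006 + 0.065 + 0.053 = 0.139.
Product: 0.249 × 0.139 = 0.0346.

0.0346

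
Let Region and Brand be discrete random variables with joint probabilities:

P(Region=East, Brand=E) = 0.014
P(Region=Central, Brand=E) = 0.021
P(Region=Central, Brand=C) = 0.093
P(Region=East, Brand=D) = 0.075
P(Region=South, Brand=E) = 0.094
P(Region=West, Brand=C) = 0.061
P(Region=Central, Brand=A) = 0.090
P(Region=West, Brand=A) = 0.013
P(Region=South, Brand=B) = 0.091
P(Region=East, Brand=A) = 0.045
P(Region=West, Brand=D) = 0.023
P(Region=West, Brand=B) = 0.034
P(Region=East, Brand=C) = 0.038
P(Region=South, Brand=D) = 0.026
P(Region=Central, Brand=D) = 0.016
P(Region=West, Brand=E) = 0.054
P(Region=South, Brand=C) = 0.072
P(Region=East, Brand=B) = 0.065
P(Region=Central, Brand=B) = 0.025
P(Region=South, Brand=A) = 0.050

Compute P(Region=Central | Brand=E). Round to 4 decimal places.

0.1148

P(Brand=E) = 0.094 + 0.014 + 0.054 + 0.021 = 0.183.
P(Region=Central | Brand=E) = 0.021/0.183 = 0.1148.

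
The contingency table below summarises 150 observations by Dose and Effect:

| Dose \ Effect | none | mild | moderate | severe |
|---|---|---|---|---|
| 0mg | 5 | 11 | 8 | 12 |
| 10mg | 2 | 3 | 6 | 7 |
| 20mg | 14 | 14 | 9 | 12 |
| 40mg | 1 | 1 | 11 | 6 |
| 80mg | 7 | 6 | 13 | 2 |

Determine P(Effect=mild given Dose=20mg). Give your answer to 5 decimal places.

Total with Dose=20mg: 14 + 14 + 9 + 12 = 49.
P(Effect=mild | Dose=20mg) = 14/49 = 0.28571.

0.28571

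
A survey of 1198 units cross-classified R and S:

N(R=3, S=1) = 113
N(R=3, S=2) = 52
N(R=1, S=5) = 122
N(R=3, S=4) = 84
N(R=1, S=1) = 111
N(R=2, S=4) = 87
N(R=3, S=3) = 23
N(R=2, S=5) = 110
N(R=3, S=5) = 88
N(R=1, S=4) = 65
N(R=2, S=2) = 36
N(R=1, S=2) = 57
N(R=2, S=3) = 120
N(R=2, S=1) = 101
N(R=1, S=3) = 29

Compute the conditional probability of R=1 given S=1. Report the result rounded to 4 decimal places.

0.3415

Total with S=1: 111 + 101 + 113 = 325.
P(R=1 | S=1) = 111/325 = 0.3415.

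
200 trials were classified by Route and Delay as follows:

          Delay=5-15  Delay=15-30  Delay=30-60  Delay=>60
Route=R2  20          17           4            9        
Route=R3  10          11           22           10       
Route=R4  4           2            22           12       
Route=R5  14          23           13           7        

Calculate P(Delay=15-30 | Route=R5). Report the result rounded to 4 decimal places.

Total with Route=R5: 14 + 23 + 13 + 7 = 57.
P(Delay=15-30 | Route=R5) = 23/57 = 0.4035.

0.4035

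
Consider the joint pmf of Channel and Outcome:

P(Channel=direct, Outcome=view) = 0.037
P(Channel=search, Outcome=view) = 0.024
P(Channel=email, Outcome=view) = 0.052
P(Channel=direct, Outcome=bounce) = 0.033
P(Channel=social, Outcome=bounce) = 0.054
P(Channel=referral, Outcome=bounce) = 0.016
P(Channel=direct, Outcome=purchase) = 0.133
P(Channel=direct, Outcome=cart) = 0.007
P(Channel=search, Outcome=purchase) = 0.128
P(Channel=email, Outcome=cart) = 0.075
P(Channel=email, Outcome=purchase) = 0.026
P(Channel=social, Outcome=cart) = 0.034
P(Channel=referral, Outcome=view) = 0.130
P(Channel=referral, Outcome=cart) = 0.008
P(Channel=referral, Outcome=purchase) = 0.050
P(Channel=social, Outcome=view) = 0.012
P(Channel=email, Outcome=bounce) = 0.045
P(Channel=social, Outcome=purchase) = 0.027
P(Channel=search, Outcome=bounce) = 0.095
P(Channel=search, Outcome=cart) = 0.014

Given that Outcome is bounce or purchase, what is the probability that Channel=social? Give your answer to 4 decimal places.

P(Outcome=bounce) = 0.045 + 0.095 + 0.054 + 0.033 + 0.016 = 0.243.
P(Outcome=purchase) = 0.026 + 0.128 + 0.027 + 0.133 + 0.050 = 0.364.
P(Outcome ∈ {bounce, purchase}) = 0.243 + 0.364 = 0.607; P(Channel=social, Outcome ∈ {bounce, purchase}) = 0.054 + 0.027 = 0.081.
P(Channel=social | Outcome ∈ {bounce, purchase}) = 0.081/0.607 = 0.1334.

0.1334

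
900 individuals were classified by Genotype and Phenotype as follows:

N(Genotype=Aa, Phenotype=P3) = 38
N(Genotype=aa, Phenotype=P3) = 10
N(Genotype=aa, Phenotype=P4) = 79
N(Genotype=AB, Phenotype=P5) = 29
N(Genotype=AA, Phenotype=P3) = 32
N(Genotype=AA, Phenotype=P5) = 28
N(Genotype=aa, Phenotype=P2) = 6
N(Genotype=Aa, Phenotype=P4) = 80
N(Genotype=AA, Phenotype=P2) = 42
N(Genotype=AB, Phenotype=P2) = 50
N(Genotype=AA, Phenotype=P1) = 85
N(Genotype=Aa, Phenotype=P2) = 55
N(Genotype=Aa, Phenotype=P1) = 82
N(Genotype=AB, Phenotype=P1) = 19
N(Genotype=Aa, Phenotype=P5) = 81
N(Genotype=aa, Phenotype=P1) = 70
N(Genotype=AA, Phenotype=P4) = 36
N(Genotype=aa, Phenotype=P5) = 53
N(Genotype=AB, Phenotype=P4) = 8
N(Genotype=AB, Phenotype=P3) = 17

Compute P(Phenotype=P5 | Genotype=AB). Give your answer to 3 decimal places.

0.236

Total with Genotype=AB: 19 + 50 + 17 + 8 + 29 = 123.
P(Phenotype=P5 | Genotype=AB) = 29/123 = 0.236.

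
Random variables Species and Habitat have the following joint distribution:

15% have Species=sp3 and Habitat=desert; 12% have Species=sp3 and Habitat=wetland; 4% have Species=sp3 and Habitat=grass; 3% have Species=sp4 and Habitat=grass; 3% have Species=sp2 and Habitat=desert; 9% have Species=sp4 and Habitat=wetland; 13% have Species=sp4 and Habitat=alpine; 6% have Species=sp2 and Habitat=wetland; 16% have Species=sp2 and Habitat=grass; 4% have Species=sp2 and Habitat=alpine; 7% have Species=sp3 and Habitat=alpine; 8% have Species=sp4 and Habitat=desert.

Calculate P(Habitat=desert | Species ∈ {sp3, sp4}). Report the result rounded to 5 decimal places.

0.32394

P(Species=sp3) = 0.04 + 0.12 + 0.15 + 0.07 = 0.38.
P(Species=sp4) = 0.03 + 0.09 + 0.08 + 0.13 = 0.33.
P(Species ∈ {sp3, sp4}) = 0.38 + 0.33 = 0.71; P(Habitat=desert, Species ∈ {sp3, sp4}) = 0.15 + 0.08 = 0.23.
P(Habitat=desert | Species ∈ {sp3, sp4}) = 0.23/0.71 = 0.32394.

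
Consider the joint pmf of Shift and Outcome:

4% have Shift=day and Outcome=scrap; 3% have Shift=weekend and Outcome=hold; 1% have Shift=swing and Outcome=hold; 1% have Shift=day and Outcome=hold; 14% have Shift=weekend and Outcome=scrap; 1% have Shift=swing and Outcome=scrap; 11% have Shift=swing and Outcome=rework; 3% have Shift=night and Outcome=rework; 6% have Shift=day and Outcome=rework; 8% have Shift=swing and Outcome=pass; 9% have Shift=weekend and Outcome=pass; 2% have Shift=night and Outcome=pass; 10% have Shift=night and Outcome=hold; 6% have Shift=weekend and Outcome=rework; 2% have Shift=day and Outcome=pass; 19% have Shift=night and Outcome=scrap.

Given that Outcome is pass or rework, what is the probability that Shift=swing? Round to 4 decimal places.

P(Outcome=pass) = 0.02 + 0.08 + 0.02 + 0.09 = 0.21.
P(Outcome=rework) = 0.06 + 0.11 + 0.03 + 0.06 = 0.26.
P(Outcome ∈ {pass, rework}) = 0.21 + 0.26 = 0.47; P(Shift=swing, Outcome ∈ {pass, rework}) = 0.08 + 0.11 = 0.19.
P(Shift=swing | Outcome ∈ {pass, rework}) = 0.19/0.47 = 0.4043.

0.4043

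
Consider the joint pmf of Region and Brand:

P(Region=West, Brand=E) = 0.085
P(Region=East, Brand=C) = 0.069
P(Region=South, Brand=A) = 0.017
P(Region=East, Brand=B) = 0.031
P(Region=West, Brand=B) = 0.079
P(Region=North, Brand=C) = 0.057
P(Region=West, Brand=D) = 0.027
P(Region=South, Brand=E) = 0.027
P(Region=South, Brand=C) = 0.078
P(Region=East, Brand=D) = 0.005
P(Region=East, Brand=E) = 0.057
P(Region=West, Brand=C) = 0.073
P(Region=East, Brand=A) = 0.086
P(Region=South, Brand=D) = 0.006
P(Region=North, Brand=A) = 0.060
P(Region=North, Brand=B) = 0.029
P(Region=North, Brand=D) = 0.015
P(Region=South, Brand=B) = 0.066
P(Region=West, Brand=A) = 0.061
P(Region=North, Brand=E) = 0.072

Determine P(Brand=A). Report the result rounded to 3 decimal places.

0.224

P(Brand=A) = 0.060 + 0.017 + 0.086 + 0.061 = 0.224.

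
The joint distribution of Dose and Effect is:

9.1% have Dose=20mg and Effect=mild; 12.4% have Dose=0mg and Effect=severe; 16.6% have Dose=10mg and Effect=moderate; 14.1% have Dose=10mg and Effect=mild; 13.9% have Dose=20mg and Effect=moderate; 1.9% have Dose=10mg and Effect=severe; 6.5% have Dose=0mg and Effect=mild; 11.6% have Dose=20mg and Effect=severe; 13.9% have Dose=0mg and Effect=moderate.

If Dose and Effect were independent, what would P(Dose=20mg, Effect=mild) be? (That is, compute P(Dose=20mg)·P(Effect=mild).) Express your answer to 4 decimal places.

0.1028

P(Dose=20mg) = 0.091 + 0.139 + 0.116 = 0.346.
P(Effect=mild) = 0.065 + 0.141 + 0.091 = 0.297.
Product: 0.346 × 0.297 = 0.1028.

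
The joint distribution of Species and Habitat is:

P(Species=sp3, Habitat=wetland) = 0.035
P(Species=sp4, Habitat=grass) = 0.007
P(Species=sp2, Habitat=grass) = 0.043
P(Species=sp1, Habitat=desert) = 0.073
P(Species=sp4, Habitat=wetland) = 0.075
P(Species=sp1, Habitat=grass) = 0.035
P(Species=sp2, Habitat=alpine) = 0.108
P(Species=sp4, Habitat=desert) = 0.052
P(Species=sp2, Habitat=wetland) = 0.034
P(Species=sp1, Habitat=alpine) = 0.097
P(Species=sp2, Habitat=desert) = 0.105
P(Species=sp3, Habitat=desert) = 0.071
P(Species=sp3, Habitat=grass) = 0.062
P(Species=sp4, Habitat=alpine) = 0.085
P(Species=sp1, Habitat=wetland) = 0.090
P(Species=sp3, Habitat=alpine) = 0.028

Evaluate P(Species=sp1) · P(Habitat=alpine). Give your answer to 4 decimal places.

0.0938

P(Species=sp1) = 0.035 + 0.090 + 0.073 + 0.097 = 0.295.
P(Habitat=alpine) = 0.097 + 0.108 + 0.028 + 0.085 = 0.318.
Product: 0.295 × 0.318 = 0.0938.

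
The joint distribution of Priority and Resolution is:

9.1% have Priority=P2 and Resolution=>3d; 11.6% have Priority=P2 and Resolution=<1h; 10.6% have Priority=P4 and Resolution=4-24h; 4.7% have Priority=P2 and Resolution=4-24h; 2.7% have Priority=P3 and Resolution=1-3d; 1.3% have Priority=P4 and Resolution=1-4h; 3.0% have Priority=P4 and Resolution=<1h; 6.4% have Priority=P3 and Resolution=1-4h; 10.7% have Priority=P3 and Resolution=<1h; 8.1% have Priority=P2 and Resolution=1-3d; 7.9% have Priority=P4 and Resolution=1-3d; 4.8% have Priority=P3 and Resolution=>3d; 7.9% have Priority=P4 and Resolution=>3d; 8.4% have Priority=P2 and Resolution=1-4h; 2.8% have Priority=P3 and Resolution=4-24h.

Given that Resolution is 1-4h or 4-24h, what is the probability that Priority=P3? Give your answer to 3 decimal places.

0.269

P(Resolution=1-4h) = 0.084 + 0.064 + 0.013 = 0.161.
P(Resolution=4-24h) = 0.047 + 0.028 + 0.106 = 0.181.
P(Resolution ∈ {1-4h, 4-24h}) = 0.161 + 0.181 = 0.342; P(Priority=P3, Resolution ∈ {1-4h, 4-24h}) = 0.064 + 0.028 = 0.092.
P(Priority=P3 | Resolution ∈ {1-4h, 4-24h}) = 0.092/0.342 = 0.269.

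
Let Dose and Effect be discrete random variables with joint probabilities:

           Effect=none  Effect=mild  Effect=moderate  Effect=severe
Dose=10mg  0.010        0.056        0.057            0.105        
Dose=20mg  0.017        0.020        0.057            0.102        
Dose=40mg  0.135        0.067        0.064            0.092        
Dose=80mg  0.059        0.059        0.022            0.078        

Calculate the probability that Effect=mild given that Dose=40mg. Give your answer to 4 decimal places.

0.1872

P(Dose=40mg) = 0.135 + 0.067 + 0.064 + 0.092 = 0.358.
P(Effect=mild | Dose=40mg) = 0.067/0.358 = 0.1872.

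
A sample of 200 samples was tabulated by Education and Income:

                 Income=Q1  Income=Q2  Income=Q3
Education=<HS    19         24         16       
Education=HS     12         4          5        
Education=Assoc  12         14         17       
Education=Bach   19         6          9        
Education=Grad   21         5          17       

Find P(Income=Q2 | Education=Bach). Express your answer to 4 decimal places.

Total with Education=Bach: 19 + 6 + 9 = 34.
P(Income=Q2 | Education=Bach) = 6/34 = 0.1765.

0.1765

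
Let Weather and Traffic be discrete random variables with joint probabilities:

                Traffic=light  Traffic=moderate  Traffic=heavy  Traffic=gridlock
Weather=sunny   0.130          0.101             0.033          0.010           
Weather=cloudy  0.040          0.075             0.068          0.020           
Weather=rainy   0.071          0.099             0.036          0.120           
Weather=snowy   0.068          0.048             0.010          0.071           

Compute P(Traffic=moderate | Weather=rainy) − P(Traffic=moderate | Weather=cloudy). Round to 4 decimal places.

P(Weather=rainy) = 0.071 + 0.099 + 0.036 + 0.120 = 0.326; P(Traffic=moderate | Weather=rainy) = 0.099/0.326 = 0.30368.
P(Weather=cloudy) = 0.040 + 0.075 + 0.068 + 0.020 = 0.203; P(Traffic=moderate | Weather=cloudy) = 0.075/0.203 = 0.36946.
Difference = -0.0658.

-0.0658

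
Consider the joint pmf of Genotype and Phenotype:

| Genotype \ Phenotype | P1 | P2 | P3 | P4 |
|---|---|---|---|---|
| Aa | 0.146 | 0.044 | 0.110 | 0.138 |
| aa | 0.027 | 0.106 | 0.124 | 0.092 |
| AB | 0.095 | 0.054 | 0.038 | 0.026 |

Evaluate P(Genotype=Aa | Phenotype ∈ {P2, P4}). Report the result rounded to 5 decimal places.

P(Phenotype=P2) = 0.044 + 0.106 + 0.054 = 0.204.
P(Phenotype=P4) = 0.138 + 0.092 + 0.026 = 0.256.
P(Phenotype ∈ {P2, P4}) = 0.204 + 0.256 = 0.460; P(Genotype=Aa, Phenotype ∈ {P2, P4}) = 0.044 + 0.138 = 0.182.
P(Genotype=Aa | Phenotype ∈ {P2, P4}) = 0.182/0.460 = 0.39565.

0.39565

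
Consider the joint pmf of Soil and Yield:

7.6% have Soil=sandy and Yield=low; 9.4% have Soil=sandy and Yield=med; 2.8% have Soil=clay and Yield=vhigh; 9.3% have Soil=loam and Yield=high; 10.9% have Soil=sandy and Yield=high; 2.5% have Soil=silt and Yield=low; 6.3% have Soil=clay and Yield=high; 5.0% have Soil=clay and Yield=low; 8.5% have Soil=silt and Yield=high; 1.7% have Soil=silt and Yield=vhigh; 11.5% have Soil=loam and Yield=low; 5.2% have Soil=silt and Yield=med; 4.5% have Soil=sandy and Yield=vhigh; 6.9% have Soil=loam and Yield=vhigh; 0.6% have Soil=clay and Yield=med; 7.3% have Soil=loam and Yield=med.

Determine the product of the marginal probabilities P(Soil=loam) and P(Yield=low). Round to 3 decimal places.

P(Soil=loam) = 0.115 + 0.073 + 0.093 + 0.069 = 0.350.
P(Yield=low) = 0.076 + 0.115 + 0.050 + 0.025 = 0.266.
Product: 0.350 × 0.266 = 0.093.

0.093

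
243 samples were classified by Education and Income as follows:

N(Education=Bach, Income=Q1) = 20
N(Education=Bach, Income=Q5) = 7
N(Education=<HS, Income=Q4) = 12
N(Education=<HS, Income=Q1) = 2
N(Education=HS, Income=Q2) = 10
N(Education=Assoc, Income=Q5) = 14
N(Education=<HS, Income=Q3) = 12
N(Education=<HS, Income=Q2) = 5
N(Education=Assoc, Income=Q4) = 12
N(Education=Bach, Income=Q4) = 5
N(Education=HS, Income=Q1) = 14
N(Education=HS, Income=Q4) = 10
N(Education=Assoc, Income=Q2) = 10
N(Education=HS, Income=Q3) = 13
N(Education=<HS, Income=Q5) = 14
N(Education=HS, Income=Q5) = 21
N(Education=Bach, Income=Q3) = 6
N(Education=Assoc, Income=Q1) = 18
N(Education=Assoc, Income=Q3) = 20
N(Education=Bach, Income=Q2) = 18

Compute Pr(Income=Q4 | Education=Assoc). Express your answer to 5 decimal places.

Total with Education=Assoc: 18 + 10 + 20 + 12 + 14 = 74.
P(Income=Q4 | Education=Assoc) = 12/74 = 0.16216.

0.16216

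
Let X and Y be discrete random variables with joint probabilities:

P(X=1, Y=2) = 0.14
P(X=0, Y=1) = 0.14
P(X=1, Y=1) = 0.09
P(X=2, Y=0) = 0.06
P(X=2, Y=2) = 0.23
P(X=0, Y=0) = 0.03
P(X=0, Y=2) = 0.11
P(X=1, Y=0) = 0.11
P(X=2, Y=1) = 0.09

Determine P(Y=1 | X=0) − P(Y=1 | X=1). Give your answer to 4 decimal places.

0.2353

P(X=0) = 0.03 + 0.14 + 0.11 = 0.28; P(Y=1 | X=0) = 0.14/0.28 = 0.50000.
P(X=1) = 0.11 + 0.09 + 0.14 = 0.34; P(Y=1 | X=1) = 0.09/0.34 = 0.26471.
Difference = 0.2353.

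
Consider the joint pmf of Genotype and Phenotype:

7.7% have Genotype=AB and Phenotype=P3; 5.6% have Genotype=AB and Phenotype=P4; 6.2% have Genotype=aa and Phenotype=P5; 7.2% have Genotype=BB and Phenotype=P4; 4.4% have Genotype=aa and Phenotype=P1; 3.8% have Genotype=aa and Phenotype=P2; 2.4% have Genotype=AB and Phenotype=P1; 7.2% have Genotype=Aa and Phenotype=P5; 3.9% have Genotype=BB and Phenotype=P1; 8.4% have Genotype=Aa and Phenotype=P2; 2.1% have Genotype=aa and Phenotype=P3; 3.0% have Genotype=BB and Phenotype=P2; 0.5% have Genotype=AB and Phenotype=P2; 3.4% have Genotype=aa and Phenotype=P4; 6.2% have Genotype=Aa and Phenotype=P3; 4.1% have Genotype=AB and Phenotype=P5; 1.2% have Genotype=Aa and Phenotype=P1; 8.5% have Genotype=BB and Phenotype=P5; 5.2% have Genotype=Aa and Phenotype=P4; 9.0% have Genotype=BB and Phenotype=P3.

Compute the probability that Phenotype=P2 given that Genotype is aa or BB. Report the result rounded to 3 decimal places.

0.132

P(Genotype=aa) = 0.044 + 0.038 + 0.021 + 0.034 + 0.062 = 0.199.
P(Genotype=BB) = 0.039 + 0.030 + 0.090 + 0.072 + 0.085 = 0.316.
P(Genotype ∈ {aa, BB}) = 0.199 + 0.316 = 0.515; P(Phenotype=P2, Genotype ∈ {aa, BB}) = 0.038 + 0.030 = 0.068.
P(Phenotype=P2 | Genotype ∈ {aa, BB}) = 0.068/0.515 = 0.132.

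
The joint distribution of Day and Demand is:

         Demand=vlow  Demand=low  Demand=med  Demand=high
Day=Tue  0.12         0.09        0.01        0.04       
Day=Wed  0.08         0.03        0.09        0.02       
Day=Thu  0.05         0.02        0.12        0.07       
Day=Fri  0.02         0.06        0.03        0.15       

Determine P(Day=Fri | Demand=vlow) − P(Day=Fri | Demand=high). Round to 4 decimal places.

P(Demand=vlow) = 0.12 + 0.08 + 0.05 + 0.02 = 0.27; P(Day=Fri | Demand=vlow) = 0.02/0.27 = 0.07407.
P(Demand=high) = 0.04 + 0.02 + 0.07 + 0.15 = 0.28; P(Day=Fri | Demand=high) = 0.15/0.28 = 0.53571.
Difference = -0.4616.

-0.4616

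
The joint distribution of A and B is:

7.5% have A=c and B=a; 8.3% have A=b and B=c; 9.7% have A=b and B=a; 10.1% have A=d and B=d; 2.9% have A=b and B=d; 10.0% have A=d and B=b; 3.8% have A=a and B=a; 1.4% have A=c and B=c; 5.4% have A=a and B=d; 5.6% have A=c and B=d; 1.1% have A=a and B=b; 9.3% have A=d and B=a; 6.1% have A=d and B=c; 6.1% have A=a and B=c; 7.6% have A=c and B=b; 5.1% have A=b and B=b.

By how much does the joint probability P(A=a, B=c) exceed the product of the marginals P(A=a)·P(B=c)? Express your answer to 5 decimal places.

P(A=a) = 0.038 + 0.011 + 0.061 + 0.054 = 0.164.
P(B=c) = 0.061 + 0.083 + 0.014 + 0.061 = 0.219.
P(A=a, B=c) − P(A=a)P(B=c) = 0.061 − 0.164×0.219 = 0.02508.

0.02508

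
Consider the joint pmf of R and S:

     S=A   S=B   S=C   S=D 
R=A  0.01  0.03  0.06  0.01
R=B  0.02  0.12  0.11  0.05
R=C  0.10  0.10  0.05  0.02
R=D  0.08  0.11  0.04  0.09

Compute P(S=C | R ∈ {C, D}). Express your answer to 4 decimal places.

P(R=C) = 0.10 + 0.10 + 0.05 + 0.02 = 0.27.
P(R=D) = 0.08 + 0.11 + 0.04 + 0.09 = 0.32.
P(R ∈ {C, D}) = 0.27 + 0.32 = 0.59; P(S=C, R ∈ {C, D}) = 0.05 + 0.04 = 0.09.
P(S=C | R ∈ {C, D}) = 0.09/0.59 = 0.1525.

0.1525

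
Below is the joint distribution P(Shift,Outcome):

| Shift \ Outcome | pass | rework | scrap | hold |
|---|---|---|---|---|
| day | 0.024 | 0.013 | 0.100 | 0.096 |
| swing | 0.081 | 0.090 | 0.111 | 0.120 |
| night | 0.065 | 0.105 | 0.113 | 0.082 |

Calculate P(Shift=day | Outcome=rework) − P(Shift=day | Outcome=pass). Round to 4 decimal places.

P(Outcome=rework) = 0.013 + 0.090 + 0.105 = 0.208; P(Shift=day | Outcome=rework) = 0.013/0.208 = 0.06250.
P(Outcome=pass) = 0.024 + 0.081 + 0.065 = 0.170; P(Shift=day | Outcome=pass) = 0.024/0.170 = 0.14118.
Difference = -0.0787.

-0.0787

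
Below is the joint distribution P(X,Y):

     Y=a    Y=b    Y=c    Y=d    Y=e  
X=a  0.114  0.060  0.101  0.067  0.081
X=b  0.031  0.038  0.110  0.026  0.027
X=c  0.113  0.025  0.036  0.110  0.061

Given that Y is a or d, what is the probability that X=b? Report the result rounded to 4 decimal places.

P(Y=a) = 0.114 + 0.031 + 0.113 = 0.258.
P(Y=d) = 0.067 + 0.026 + 0.110 = 0.203.
P(Y ∈ {a, d}) = 0.258 + 0.203 = 0.461; P(X=b, Y ∈ {a, d}) = 0.031 + 0.026 = 0.057.
P(X=b | Y ∈ {a, d}) = 0.057/0.461 = 0.1236.

0.1236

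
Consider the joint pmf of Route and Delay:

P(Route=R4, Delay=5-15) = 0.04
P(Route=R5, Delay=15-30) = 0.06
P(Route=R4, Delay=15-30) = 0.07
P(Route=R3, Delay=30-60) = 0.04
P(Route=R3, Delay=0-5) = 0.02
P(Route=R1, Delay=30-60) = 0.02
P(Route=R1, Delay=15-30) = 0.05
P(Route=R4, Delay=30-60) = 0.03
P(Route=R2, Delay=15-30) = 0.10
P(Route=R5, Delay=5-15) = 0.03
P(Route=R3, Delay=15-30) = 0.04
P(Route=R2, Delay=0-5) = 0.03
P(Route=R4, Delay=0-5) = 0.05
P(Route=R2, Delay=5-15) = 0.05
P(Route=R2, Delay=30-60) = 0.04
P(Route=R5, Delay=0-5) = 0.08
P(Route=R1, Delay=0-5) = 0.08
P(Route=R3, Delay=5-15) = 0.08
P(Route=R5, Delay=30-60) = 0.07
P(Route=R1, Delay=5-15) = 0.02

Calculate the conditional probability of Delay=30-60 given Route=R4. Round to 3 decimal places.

P(Route=R4) = 0.05 + 0.04 + 0.07 + 0.03 = 0.19.
P(Delay=30-60 | Route=R4) = 0.03/0.19 = 0.158.

0.158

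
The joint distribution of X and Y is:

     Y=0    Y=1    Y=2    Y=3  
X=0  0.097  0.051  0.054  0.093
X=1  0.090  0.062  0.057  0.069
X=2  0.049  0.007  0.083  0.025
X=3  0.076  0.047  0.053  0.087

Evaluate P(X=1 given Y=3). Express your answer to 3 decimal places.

P(Y=3) = 0.093 + 0.069 + 0.025 + 0.087 = 0.274.
P(X=1 | Y=3) = 0.069/0.274 = 0.252.

0.252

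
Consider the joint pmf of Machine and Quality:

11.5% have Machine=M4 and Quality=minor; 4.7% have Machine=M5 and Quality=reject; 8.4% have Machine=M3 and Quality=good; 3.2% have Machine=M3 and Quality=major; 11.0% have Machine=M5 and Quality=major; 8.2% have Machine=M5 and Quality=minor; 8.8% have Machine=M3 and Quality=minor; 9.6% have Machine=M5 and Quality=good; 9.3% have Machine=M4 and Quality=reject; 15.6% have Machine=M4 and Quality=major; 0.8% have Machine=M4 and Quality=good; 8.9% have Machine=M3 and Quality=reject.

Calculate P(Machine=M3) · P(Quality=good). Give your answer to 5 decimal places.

0.05508

P(Machine=M3) = 0.084 + 0.088 + 0.032 + 0.089 = 0.293.
P(Quality=good) = 0.084 + 0.008 + 0.096 = 0.188.
Product: 0.293 × 0.188 = 0.05508.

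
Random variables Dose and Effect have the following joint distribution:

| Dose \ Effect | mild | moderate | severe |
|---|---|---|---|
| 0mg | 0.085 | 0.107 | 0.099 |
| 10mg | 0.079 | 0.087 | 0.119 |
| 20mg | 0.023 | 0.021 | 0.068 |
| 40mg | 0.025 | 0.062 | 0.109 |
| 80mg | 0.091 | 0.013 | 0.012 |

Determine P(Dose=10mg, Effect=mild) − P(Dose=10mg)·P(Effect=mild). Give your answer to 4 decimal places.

P(Dose=10mg) = 0.079 + 0.087 + 0.119 = 0.285.
P(Effect=mild) = 0.085 + 0.079 + 0.023 + 0.025 + 0.091 = 0.303.
P(Dose=10mg, Effect=mild) − P(Dose=10mg)P(Effect=mild) = 0.079 − 0.285×0.303 = -0.0074.

-0.0074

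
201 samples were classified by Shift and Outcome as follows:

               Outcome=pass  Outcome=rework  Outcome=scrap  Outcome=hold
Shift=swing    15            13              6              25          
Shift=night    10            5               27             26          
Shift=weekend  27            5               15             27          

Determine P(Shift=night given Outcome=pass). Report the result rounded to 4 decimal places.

0.1923

Total with Outcome=pass: 15 + 10 + 27 = 52.
P(Shift=night | Outcome=pass) = 10/52 = 0.1923.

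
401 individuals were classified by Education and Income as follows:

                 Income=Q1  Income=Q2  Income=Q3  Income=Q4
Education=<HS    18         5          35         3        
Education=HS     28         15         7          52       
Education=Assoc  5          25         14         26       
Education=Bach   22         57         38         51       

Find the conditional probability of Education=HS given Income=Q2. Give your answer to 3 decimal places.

0.147

Total with Income=Q2: 5 + 15 + 25 + 57 = 102.
P(Education=HS | Income=Q2) = 15/102 = 0.147.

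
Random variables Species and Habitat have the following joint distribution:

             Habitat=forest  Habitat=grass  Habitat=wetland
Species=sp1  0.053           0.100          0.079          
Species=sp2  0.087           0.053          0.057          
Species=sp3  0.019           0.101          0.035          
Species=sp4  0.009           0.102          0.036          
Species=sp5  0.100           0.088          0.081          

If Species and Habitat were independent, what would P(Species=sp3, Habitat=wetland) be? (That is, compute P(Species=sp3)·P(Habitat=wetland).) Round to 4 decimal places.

P(Species=sp3) = 0.019 + 0.101 + 0.035 = 0.155.
P(Habitat=wetland) = 0.079 + 0.057 + 0.035 + 0.036 + 0.081 = 0.288.
Product: 0.155 × 0.288 = 0.0446.

0.0446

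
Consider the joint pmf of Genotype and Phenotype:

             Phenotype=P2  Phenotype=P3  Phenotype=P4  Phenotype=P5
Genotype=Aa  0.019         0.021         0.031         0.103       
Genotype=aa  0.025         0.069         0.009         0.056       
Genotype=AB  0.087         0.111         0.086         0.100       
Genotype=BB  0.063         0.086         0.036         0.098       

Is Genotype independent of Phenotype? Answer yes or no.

P(Genotype=Aa) = 0.174 and P(Phenotype=P5) = 0.357, so their product is 0.06212, but P(Genotype=Aa, Phenotype=P5) = 0.103. Since these differ, Genotype and Phenotype are not independent.

no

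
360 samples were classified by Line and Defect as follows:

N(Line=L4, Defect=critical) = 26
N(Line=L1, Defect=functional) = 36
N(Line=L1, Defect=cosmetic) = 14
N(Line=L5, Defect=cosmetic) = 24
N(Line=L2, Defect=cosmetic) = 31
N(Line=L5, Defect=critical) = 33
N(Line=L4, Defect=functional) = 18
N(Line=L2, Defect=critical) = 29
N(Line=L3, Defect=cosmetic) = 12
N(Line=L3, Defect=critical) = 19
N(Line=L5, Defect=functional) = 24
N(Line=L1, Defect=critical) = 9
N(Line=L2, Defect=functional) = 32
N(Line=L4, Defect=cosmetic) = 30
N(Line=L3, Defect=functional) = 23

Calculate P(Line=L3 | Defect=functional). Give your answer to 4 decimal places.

0.1729

Total with Defect=functional: 36 + 32 + 23 + 18 + 24 = 133.
P(Line=L3 | Defect=functional) = 23/133 = 0.1729.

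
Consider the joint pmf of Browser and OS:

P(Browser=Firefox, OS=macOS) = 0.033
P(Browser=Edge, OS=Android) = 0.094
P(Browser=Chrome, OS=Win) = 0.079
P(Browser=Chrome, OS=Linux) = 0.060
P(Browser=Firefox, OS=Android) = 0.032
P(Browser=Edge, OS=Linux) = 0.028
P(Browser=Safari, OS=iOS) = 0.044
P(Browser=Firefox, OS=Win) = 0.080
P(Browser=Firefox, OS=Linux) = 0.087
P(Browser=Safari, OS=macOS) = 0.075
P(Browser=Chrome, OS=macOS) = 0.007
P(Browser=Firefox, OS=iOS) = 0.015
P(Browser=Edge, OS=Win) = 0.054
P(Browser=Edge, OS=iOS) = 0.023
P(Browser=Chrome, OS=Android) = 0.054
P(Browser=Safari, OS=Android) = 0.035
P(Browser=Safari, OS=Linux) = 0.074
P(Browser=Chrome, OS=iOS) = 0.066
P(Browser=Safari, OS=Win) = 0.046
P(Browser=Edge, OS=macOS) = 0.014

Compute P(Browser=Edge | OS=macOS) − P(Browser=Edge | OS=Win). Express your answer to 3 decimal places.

P(OS=macOS) = 0.007 + 0.033 + 0.075 + 0.014 = 0.129; P(Browser=Edge | OS=macOS) = 0.014/0.129 = 0.1085.
P(OS=Win) = 0.079 + 0.080 + 0.046 + 0.054 = 0.259; P(Browser=Edge | OS=Win) = 0.054/0.259 = 0.2085.
Difference = -0.100.

-0.100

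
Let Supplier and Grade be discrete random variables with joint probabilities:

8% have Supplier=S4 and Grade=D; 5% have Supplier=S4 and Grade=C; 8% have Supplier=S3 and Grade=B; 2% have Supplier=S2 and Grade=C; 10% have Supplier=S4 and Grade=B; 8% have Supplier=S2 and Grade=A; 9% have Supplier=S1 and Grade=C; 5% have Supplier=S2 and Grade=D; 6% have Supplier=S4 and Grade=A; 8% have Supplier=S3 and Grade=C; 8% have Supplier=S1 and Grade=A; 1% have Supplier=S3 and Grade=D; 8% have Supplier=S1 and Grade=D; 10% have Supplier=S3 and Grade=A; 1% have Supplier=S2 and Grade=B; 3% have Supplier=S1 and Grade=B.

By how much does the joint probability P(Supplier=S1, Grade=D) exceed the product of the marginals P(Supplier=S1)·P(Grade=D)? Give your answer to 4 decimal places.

P(Supplier=S1) = 0.08 + 0.03 + 0.09 + 0.08 = 0.28.
P(Grade=D) = 0.08 + 0.05 + 0.01 + 0.08 = 0.22.
P(Supplier=S1, Grade=D) − P(Supplier=S1)P(Grade=D) = 0.08 − 0.28×0.22 = 0.0184.

0.0184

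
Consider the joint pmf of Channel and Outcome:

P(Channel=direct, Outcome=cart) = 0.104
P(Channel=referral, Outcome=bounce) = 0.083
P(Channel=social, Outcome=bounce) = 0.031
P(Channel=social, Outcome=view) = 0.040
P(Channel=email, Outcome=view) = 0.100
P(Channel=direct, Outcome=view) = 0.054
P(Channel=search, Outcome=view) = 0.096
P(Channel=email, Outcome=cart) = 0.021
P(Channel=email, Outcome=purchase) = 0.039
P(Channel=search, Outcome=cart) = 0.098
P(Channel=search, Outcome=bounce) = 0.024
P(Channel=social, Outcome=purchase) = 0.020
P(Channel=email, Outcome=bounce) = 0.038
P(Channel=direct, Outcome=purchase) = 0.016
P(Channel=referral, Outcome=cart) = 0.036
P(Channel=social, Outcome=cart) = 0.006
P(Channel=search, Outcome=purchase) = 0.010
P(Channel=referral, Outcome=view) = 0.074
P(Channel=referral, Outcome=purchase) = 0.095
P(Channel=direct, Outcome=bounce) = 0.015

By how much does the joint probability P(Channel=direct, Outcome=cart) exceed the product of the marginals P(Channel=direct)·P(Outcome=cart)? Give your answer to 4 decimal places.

P(Channel=direct) = 0.015 + 0.054 + 0.104 + 0.016 = 0.189.
P(Outcome=cart) = 0.021 + 0.098 + 0.006 + 0.104 + 0.036 = 0.265.
P(Channel=direct, Outcome=cart) − P(Channel=direct)P(Outcome=cart) = 0.104 − 0.189×0.265 = 0.0539.

0.0539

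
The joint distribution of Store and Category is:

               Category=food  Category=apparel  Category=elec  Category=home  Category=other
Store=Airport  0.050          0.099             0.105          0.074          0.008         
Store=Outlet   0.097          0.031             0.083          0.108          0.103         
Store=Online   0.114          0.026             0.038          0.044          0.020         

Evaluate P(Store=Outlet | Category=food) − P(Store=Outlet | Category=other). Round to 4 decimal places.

P(Category=food) = 0.050 + 0.097 + 0.114 = 0.261; P(Store=Outlet | Category=food) = 0.097/0.261 = 0.37165.
P(Category=other) = 0.008 + 0.103 + 0.020 = 0.131; P(Store=Outlet | Category=other) = 0.103/0.131 = 0.78626.
Difference = -0.4146.

-0.4146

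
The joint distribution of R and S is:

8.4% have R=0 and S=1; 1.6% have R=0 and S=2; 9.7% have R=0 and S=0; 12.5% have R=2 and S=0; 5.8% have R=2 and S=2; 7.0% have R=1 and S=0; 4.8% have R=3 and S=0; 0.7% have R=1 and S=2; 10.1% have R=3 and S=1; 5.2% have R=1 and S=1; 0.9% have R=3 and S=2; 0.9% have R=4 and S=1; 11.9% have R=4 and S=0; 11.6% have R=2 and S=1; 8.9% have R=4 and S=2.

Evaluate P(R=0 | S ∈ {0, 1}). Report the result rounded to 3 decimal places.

P(S=0) = 0.097 + 0.070 + 0.125 + 0.048 + 0.119 = 0.459.
P(S=1) = 0.084 + 0.052 + 0.116 + 0.101 + 0.009 = 0.362.
P(S ∈ {0, 1}) = 0.459 + 0.362 = 0.821; P(R=0, S ∈ {0, 1}) = 0.097 + 0.084 = 0.181.
P(R=0 | S ∈ {0, 1}) = 0.181/0.821 = 0.220.

0.220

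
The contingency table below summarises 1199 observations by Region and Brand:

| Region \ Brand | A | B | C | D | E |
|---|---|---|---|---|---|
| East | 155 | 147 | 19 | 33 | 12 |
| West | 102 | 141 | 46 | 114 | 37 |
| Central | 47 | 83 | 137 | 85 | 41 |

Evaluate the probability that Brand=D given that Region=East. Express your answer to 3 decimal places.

0.090

Total with Region=East: 155 + 147 + 19 + 33 + 12 = 366.
P(Brand=D | Region=East) = 33/366 = 0.090.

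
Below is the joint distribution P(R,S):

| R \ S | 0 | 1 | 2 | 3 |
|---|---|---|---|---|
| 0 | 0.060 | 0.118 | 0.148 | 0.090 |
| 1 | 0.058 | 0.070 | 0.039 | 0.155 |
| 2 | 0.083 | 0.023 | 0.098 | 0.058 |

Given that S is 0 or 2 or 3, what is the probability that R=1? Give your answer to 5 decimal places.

0.31939

P(S=0) = 0.060 + 0.058 + 0.083 = 0.201.
P(S=2) = 0.148 + 0.039 + 0.098 = 0.285.
P(S=3) = 0.090 + 0.155 + 0.058 = 0.303.
P(S ∈ {0, 2, 3}) = 0.201 + 0.285 + 0.303 = 0.789; P(R=1, S ∈ {0, 2, 3}) = 0.058 + 0.039 + 0.155 = 0.252.
P(R=1 | S ∈ {0, 2, 3}) = 0.252/0.789 = 0.31939.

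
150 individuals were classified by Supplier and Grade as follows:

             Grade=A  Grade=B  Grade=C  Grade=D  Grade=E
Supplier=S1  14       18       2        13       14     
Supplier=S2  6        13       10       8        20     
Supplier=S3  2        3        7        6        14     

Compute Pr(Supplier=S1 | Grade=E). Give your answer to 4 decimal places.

Total with Grade=E: 14 + 20 + 14 = 48.
P(Supplier=S1 | Grade=E) = 14/48 = 0.2917.

0.2917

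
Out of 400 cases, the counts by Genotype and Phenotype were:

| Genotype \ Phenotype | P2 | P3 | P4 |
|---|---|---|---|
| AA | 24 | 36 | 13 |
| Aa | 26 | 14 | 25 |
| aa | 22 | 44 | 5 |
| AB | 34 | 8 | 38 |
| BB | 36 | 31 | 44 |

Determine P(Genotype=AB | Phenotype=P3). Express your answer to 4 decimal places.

0.0602

Total with Phenotype=P3: 36 + 14 + 44 + 8 + 31 = 133.
P(Genotype=AB | Phenotype=P3) = 8/133 = 0.0602.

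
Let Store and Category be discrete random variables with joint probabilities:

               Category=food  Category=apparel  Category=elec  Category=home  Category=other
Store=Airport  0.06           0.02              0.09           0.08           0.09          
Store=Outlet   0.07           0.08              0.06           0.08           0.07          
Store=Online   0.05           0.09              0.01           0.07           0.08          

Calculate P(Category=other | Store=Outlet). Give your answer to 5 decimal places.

P(Store=Outlet) = 0.07 + 0.08 + 0.06 + 0.08 + 0.07 = 0.36.
P(Category=other | Store=Outlet) = 0.07/0.36 = 0.19444.

0.19444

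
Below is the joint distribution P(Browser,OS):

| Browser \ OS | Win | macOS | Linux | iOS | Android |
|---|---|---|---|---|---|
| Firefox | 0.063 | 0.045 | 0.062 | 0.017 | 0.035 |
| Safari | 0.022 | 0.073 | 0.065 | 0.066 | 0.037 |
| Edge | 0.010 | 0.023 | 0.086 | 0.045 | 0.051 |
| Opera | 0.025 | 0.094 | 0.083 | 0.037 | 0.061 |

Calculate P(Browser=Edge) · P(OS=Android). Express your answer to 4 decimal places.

P(Browser=Edge) = 0.010 + 0.023 + 0.086 + 0.045 + 0.051 = 0.215.
P(OS=Android) = 0.035 + 0.037 + 0.051 + 0.061 = 0.184.
Product: 0.215 × 0.184 = 0.0396.

0.0396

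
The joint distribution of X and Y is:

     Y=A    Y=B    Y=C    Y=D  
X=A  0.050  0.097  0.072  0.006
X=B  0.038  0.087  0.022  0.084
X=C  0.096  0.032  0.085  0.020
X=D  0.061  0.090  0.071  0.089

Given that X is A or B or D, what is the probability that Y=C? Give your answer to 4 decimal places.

0.2151

P(X=A) = 0.050 + 0.097 + 0.072 + 0.006 = 0.225.
P(X=B) = 0.038 + 0.087 + 0.022 + 0.084 = 0.231.
P(X=D) = 0.061 + 0.090 + 0.071 + 0.089 = 0.311.
P(X ∈ {A, B, D}) = 0.225 + 0.231 + 0.311 = 0.767; P(Y=C, X ∈ {A, B, D}) = 0.072 + 0.022 + 0.071 = 0.165.
P(Y=C | X ∈ {A, B, D}) = 0.165/0.767 = 0.2151.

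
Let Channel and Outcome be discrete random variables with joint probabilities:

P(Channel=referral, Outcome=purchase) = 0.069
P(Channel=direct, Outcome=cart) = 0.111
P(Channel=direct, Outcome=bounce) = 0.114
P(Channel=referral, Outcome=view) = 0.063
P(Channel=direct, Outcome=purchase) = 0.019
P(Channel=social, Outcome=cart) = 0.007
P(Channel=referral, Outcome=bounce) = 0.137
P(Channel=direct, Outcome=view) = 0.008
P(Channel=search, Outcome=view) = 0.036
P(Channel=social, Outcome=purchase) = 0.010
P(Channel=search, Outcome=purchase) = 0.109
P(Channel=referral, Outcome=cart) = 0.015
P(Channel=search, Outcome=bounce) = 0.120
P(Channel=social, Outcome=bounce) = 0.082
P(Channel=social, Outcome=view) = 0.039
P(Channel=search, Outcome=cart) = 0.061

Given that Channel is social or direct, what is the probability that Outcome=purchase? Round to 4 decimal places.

0.0744

P(Channel=social) = 0.082 + 0.039 + 0.007 + 0.010 = 0.138.
P(Channel=direct) = 0.114 + 0.008 + 0.111 + 0.019 = 0.252.
P(Channel ∈ {social, direct}) = 0.138 + 0.252 = 0.390; P(Outcome=purchase, Channel ∈ {social, direct}) = 0.010 + 0.019 = 0.029.
P(Outcome=purchase | Channel ∈ {social, direct}) = 0.029/0.390 = 0.0744.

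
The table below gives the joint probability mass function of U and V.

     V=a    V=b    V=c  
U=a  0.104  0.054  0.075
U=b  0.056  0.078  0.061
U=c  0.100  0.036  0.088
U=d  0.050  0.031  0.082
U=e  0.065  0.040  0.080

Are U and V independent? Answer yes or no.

P(U=b) = 0.195 and P(V=b) = 0.239, so their product is 0.04661, but P(U=b, V=b) = 0.078. Since these differ, U and V are not independent.

no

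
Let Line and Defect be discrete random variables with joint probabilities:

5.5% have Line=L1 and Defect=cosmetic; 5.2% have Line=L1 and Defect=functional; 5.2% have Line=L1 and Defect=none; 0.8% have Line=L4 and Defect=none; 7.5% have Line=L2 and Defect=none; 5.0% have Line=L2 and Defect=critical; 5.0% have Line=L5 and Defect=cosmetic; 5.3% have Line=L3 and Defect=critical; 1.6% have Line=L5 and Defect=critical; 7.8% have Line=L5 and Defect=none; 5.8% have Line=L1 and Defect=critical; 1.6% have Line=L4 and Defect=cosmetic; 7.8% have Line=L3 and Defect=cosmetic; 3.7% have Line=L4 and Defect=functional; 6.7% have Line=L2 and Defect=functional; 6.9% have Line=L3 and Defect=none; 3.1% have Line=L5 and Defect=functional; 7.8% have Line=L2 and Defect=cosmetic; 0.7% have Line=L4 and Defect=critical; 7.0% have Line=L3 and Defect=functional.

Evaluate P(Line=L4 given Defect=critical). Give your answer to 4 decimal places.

P(Defect=critical) = 0.058 + 0.050 + 0.053 + 0.007 + 0.016 = 0.184.
P(Line=L4 | Defect=critical) = 0.007/0.184 = 0.0380.

0.0380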